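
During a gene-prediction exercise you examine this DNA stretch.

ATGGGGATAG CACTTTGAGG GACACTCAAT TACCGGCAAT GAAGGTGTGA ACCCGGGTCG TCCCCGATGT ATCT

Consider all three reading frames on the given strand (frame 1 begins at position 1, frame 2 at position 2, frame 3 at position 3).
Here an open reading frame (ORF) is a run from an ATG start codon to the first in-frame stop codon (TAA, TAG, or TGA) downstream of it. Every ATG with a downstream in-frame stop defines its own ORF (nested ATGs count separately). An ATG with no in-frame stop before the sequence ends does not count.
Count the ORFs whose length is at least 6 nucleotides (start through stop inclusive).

Frame 1: ATG GGG ATA GCA CTT TGA GGG ACA CTC AAT TAC CGG CAA TGA AGG TGT GAA CCC GGG TCG TCC CCG ATG TAT — ATG at 1, stop TGA at 16 → 18 nt.
Frame 2: TGG GGA TAG CAC TTT GAG GGA CAC TCA ATT ACC GGC AAT GAA GGT GTG AAC CCG GGT CGT CCC CGA TGT ATC — no ATG→stop ORF.
Frame 3: GGG GAT AGC ACT TTG AGG GAC ACT CAA TTA CCG GCA ATG AAG GTG TGA ACC CGG GTC GTC CCC GAT GTA TCT — ATG at 39, stop TGA at 48 → 12 nt.
ORFs ≥ 6 nucleotides: frame 1 1–18 (18 nucleotides), frame 3 39–50 (12 nucleotides). Count = 2.

2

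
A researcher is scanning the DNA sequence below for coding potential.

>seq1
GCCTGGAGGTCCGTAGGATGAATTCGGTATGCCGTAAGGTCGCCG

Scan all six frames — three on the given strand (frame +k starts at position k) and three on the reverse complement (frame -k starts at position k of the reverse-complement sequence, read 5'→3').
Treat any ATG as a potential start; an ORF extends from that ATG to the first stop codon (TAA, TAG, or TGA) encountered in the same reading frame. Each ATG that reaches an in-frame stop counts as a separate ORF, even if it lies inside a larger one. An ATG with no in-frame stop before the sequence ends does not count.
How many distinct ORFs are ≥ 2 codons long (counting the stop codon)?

Reverse complement (5'→3'): CGGCGACCTTACGGCATACCGAATTCATCCTACGGACCTCCAGGC
Frame +1: GCC TGG AGG TCC GTA GGA TGA ATT CGG TAT GCC GTA AGG TCG CCG — no ATG→stop ORF.
Frame +2: CCT GGA GGT CCG TAG GAT GAA TTC GGT ATG CCG TAA GGT CGC — ATG at 29, stop TAA at 35 → 9 nt.
Frame +3: CTG GAG GTC CGT AGG ATG AAT TCG GTA TGC CGT AAG GTC GCC — no ATG→stop ORF.
Frame -1: CGG CGA CCT TAC GGC ATA CCG AAT TCA TCC TAC GGA CCT CCA GGC — no ATG→stop ORF.
Frame -2: GGC GAC CTT ACG GCA TAC CGA ATT CAT CCT ACG GAC CTC CAG — no ATG→stop ORF.
Frame -3: GCG ACC TTA CGG CAT ACC GAA TTC ATC CTA CGG ACC TCC AGG — no ATG→stop ORF.
ORFs ≥ 2 codons: frame +2 29–37 (3 codons). Count = 1.

1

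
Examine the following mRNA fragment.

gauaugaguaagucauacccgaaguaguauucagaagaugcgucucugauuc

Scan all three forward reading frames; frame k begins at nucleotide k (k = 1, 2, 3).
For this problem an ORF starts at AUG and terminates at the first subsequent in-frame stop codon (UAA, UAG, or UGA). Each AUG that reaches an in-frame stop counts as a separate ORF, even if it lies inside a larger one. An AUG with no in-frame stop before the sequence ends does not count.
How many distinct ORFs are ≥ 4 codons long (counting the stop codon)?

Frame 1: GAU AUG AGU AAG UCA UAC CCG AAG UAG UAU UCA GAA GAU GCG UCU CUG AUU — AUG at 4, stop UAG at 25 → 24 nt.
Frame 2: AUA UGA GUA AGU CAU ACC CGA AGU AGU AUU CAG AAG AUG CGU CUC UGA UUC — AUG at 38, stop UGA at 47 → 12 nt.
Frame 3: UAU GAG UAA GUC AUA CCC GAA GUA GUA UUC AGA AGA UGC GUC UCU GAU — no AUG→stop ORF.
ORFs ≥ 4 codons: frame 1 4–27 (8 codons), frame 2 38–49 (4 codons). Count = 2.

2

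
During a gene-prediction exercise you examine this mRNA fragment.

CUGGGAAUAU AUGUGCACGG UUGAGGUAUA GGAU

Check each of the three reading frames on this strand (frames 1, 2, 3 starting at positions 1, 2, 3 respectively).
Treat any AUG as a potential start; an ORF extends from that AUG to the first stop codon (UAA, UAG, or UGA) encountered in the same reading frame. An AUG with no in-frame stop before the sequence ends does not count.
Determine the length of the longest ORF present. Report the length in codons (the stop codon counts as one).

7

Frame 1: CUG GGA AUA UAU GUG CAC GGU UGA GGU AUA GGA — no AUG→stop ORF.
Frame 2: UGG GAA UAU AUG UGC ACG GUU GAG GUA UAG GAU — AUG at 11, stop UAG at 29 → 21 nt.
Frame 3: GGG AAU AUA UGU GCA CGG UUG AGG UAU AGG — no AUG→stop ORF.
Longest: frame 2, positions 11–31, 21 nt = 7 codons = 6 aa. → 7 codons.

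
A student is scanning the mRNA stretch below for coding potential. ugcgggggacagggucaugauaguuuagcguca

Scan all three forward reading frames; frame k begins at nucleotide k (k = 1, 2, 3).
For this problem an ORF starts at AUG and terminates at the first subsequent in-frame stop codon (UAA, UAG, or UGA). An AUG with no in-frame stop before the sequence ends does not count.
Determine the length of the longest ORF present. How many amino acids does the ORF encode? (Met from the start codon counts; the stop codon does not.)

Frame 1: UGC GGG GGA CAG GGU CAU GAU AGU UUA GCG UCA — no AUG→stop ORF.
Frame 2: GCG GGG GAC AGG GUC AUG AUA GUU UAG CGU — AUG at 17, stop UAG at 26 → 12 nt.
Frame 3: CGG GGG ACA GGG UCA UGA UAG UUU AGC GUC — no AUG→stop ORF.
Longest: frame 2, positions 17–28, 12 nt = 4 codons = 3 aa. → 3 amino acids.

3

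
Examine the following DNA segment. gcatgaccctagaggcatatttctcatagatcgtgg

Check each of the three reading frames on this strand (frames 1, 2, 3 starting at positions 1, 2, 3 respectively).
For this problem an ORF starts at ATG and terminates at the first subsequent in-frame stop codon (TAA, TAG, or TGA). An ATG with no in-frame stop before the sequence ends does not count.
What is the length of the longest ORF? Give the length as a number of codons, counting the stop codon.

Frame 1: GCA TGA CCC TAG AGG CAT ATT TCT CAT AGA TCG TGG — no ATG→stop ORF.
Frame 2: CAT GAC CCT AGA GGC ATA TTT CTC ATA GAT CGT — no ATG→stop ORF.
Frame 3: ATG ACC CTA GAG GCA TAT TTC TCA TAG ATC GTG — ATG at 3, stop TAG at 27 → 27 nt.
Longest: frame 3, positions 3–29, 27 nt = 9 codons = 8 aa. → 9 codons.

9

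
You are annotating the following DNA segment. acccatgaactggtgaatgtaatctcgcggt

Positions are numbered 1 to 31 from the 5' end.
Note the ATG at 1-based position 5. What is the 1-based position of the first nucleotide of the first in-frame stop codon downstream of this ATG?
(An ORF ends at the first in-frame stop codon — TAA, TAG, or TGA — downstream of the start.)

Codons from position 5: ATG (5–7), AAC (8–10), TGG (11–13), TGA (14–16).
TGA is a stop codon; it begins at position 14.

14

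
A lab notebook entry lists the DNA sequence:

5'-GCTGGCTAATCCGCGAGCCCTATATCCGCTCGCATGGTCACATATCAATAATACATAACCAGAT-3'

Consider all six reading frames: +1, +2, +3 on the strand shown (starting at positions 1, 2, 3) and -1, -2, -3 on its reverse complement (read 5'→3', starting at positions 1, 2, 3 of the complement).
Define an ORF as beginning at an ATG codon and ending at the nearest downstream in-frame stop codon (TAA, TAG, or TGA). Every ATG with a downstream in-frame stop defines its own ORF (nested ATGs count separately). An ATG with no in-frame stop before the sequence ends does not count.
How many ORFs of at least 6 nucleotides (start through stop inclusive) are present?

4

Reverse complement (5'→3'): ATCTGGTTATGTATTATTGATATGTGACCATGCGAGCGGATATAGGGCTCGCGGATTAGCCAGC
Frame +1: GCT GGC TAA TCC GCG AGC CCT ATA TCC GCT CGC ATG GTC ACA TAT CAA TAA TAC ATA ACC AGA — ATG at 34, stop TAA at 49 → 18 nt.
Frame +2: CTG GCT AAT CCG CGA GCC CTA TAT CCG CTC GCA TGG TCA CAT ATC AAT AAT ACA TAA CCA GAT — no ATG→stop ORF.
Frame +3: TGG CTA ATC CGC GAG CCC TAT ATC CGC TCG CAT GGT CAC ATA TCA ATA ATA CAT AAC CAG — no ATG→stop ORF.
Frame -1: ATC TGG TTA TGT ATT ATT GAT ATG TGA CCA TGC GAG CGG ATA TAG GGC TCG CGG ATT AGC CAG — ATG at 22, stop TGA at 25 → 6 nt.
Frame -2: TCT GGT TAT GTA TTA TTG ATA TGT GAC CAT GCG AGC GGA TAT AGG GCT CGC GGA TTA GCC AGC — no ATG→stop ORF.
Frame -3: CTG GTT ATG TAT TAT TGA TAT GTG ACC ATG CGA GCG GAT ATA GGG CTC GCG GAT TAG CCA — ATG at 9, stop TGA at 18 → 12 nt; ATG at 30, stop TAG at 57 → 30 nt.
ORFs ≥ 6 nucleotides: frame +1 34–51 (18 nucleotides), frame -1 22–27 (6 nucleotides), frame -3 9–20 (12 nucleotides), frame -3 30–59 (30 nucleotides). Count = 4.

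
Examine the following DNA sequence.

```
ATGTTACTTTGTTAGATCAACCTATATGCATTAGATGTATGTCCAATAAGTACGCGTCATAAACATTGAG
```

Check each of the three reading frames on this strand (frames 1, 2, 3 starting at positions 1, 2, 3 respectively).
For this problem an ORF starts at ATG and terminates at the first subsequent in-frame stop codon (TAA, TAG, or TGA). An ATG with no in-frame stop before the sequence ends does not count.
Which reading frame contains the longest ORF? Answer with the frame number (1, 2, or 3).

Frame 1: ATG TTA CTT TGT TAG ATC AAC CTA TAT GCA TTA GAT GTA TGT CCA ATA AGT ACG CGT CAT AAA CAT TGA — ATG at 1, stop TAG at 13 → 15 nt.
Frame 2: TGT TAC TTT GTT AGA TCA ACC TAT ATG CAT TAG ATG TAT GTC CAA TAA GTA CGC GTC ATA AAC ATT GAG — ATG at 26, stop TAG at 32 → 9 nt; ATG at 35, stop TAA at 47 → 15 nt.
Frame 3: GTT ACT TTG TTA GAT CAA CCT ATA TGC ATT AGA TGT ATG TCC AAT AAG TAC GCG TCA TAA ACA TTG — ATG at 39, stop TAA at 60 → 24 nt.
Longest ORF is 24 nt in frame 3 (positions 39–62).

3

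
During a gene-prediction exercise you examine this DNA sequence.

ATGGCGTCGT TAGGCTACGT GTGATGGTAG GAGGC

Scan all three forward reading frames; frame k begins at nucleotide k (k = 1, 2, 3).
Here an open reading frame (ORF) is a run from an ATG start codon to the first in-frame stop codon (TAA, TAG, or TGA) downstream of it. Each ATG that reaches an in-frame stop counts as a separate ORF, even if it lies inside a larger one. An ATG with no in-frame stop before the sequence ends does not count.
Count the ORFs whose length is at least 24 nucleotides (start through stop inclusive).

1

Frame 1: ATG GCG TCG TTA GGC TAC GTG TGA TGG TAG GAG — ATG at 1, stop TGA at 22 → 24 nt.
Frame 2: TGG CGT CGT TAG GCT ACG TGT GAT GGT AGG AGG — no ATG→stop ORF.
Frame 3: GGC GTC GTT AGG CTA CGT GTG ATG GTA GGA GGC — no ATG→stop ORF.
ORFs ≥ 24 nucleotides: frame 1 1–24 (24 nucleotides). Count = 1.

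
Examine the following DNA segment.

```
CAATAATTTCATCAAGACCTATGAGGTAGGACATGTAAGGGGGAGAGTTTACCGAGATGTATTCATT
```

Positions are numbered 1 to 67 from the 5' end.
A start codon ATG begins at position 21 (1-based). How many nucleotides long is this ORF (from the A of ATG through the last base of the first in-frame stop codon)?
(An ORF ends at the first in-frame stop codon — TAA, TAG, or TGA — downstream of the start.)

Codons from position 21: ATG (21–23), AGG (24–26), TAG (27–29).
TAG is the first in-frame stop; ORF spans 21–29, 9 nucleotides.

9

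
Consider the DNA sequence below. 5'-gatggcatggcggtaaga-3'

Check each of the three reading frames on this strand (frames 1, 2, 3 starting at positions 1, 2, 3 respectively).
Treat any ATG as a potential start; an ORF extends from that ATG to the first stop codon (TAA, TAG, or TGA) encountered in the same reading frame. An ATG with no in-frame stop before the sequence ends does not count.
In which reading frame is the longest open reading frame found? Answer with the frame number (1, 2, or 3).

2

Frame 1: GAT GGC ATG GCG GTA AGA — no ATG→stop ORF.
Frame 2: ATG GCA TGG CGG TAA — ATG at 2, stop TAA at 14 → 15 nt.
Frame 3: TGG CAT GGC GGT AAG — no ATG→stop ORF.
Longest ORF is 15 nt in frame 2 (positions 2–16).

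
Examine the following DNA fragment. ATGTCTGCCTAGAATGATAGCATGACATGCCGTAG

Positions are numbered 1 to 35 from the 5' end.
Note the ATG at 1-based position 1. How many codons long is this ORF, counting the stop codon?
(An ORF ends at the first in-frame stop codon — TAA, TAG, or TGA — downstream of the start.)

4

Codons from position 1: ATG (1–3), TCT (4–6), GCC (7–9), TAG (10–12).
TAG is the first in-frame stop; that's 4 codons including the stop.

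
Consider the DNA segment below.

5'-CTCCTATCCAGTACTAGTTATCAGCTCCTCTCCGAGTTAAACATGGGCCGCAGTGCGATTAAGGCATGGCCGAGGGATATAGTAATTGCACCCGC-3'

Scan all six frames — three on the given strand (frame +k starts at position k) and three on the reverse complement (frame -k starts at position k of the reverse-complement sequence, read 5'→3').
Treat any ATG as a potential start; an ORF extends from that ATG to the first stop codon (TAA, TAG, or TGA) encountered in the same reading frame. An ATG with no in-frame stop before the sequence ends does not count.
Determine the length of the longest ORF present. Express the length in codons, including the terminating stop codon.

Reverse complement (5'→3'): GCGGGTGCAATTACTATATCCCTCGGCCATGCCTTAATCGCACTGCGGCCCATGTTTAACTCGGAGAGGAGCTGATAACTAGTACTGGATAGGAG
Frame +1: CTC CTA TCC AGT ACT AGT TAT CAG CTC CTC TCC GAG TTA AAC ATG GGC CGC AGT GCG ATT AAG GCA TGG CCG AGG GAT ATA GTA ATT GCA CCC — no ATG→stop ORF.
Frame +2: TCC TAT CCA GTA CTA GTT ATC AGC TCC TCT CCG AGT TAA ACA TGG GCC GCA GTG CGA TTA AGG CAT GGC CGA GGG ATA TAG TAA TTG CAC CCG — no ATG→stop ORF.
Frame +3: CCT ATC CAG TAC TAG TTA TCA GCT CCT CTC CGA GTT AAA CAT GGG CCG CAG TGC GAT TAA GGC ATG GCC GAG GGA TAT AGT AAT TGC ACC CGC — no ATG→stop ORF.
Frame -1: GCG GGT GCA ATT ACT ATA TCC CTC GGC CAT GCC TTA ATC GCA CTG CGG CCC ATG TTT AAC TCG GAG AGG AGC TGA TAA CTA GTA CTG GAT AGG — ATG at 52, stop TGA at 73 → 24 nt.
Frame -2: CGG GTG CAA TTA CTA TAT CCC TCG GCC ATG CCT TAA TCG CAC TGC GGC CCA TGT TTA ACT CGG AGA GGA GCT GAT AAC TAG TAC TGG ATA GGA — ATG at 29, stop TAA at 35 → 9 nt.
Frame -3: GGG TGC AAT TAC TAT ATC CCT CGG CCA TGC CTT AAT CGC ACT GCG GCC CAT GTT TAA CTC GGA GAG GAG CTG ATA ACT AGT ACT GGA TAG GAG — no ATG→stop ORF.
Longest: frame -1, positions 52–75, 24 nt = 8 codons = 7 aa. → 8 codons.

8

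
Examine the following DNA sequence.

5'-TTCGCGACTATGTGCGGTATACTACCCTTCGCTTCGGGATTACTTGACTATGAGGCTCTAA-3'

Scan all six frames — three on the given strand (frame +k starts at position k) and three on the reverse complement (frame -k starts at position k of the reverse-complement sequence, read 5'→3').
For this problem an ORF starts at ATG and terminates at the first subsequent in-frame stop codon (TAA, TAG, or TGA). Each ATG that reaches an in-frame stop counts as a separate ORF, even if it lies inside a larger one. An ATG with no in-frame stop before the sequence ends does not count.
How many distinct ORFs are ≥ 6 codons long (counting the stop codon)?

Reverse complement (5'→3'): TTAGAGCCTCATAGTCAAGTAATCCCGAAGCGAAGGGTAGTATACCGCACATAGTCGCGAA
Frame +1: TTC GCG ACT ATG TGC GGT ATA CTA CCC TTC GCT TCG GGA TTA CTT GAC TAT GAG GCT CTA — no ATG→stop ORF.
Frame +2: TCG CGA CTA TGT GCG GTA TAC TAC CCT TCG CTT CGG GAT TAC TTG ACT ATG AGG CTC TAA — ATG at 50, stop TAA at 59 → 12 nt.
Frame +3: CGC GAC TAT GTG CGG TAT ACT ACC CTT CGC TTC GGG ATT ACT TGA CTA TGA GGC TCT — no ATG→stop ORF.
Frame -1: TTA GAG CCT CAT AGT CAA GTA ATC CCG AAG CGA AGG GTA GTA TAC CGC ACA TAG TCG CGA — no ATG→stop ORF.
Frame -2: TAG AGC CTC ATA GTC AAG TAA TCC CGA AGC GAA GGG TAG TAT ACC GCA CAT AGT CGC GAA — no ATG→stop ORF.
Frame -3: AGA GCC TCA TAG TCA AGT AAT CCC GAA GCG AAG GGT AGT ATA CCG CAC ATA GTC GCG — no ATG→stop ORF.
No ORF reaches 6 codons. Count = 0.

0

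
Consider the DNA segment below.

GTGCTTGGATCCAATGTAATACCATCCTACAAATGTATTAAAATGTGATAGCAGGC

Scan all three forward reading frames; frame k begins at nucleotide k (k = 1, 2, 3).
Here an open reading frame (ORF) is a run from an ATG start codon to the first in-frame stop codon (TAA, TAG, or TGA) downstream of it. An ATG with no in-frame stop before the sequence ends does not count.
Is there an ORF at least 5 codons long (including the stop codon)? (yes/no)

Frame 1: GTG CTT GGA TCC AAT GTA ATA CCA TCC TAC AAA TGT ATT AAA ATG TGA TAG CAG — ATG at 43, stop TGA at 46 → 6 nt.
Frame 2: TGC TTG GAT CCA ATG TAA TAC CAT CCT ACA AAT GTA TTA AAA TGT GAT AGC AGG — ATG at 14, stop TAA at 17 → 6 nt.
Frame 3: GCT TGG ATC CAA TGT AAT ACC ATC CTA CAA ATG TAT TAA AAT GTG ATA GCA GGC — ATG at 33, stop TAA at 39 → 9 nt.
Largest ORF found is 3 codons < 5, so no.

no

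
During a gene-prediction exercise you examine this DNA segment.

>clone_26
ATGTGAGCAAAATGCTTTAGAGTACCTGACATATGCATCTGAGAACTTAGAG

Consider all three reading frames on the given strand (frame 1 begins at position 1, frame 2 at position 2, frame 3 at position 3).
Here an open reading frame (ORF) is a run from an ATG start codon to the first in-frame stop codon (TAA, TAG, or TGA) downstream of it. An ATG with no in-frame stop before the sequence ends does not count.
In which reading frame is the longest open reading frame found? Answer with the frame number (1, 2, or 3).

3

Frame 1: ATG TGA GCA AAA TGC TTT AGA GTA CCT GAC ATA TGC ATC TGA GAA CTT AGA — ATG at 1, stop TGA at 4 → 6 nt.
Frame 2: TGT GAG CAA AAT GCT TTA GAG TAC CTG ACA TAT GCA TCT GAG AAC TTA GAG — no ATG→stop ORF.
Frame 3: GTG AGC AAA ATG CTT TAG AGT ACC TGA CAT ATG CAT CTG AGA ACT TAG — ATG at 12, stop TAG at 18 → 9 nt; ATG at 33, stop TAG at 48 → 18 nt.
Longest ORF is 18 nt in frame 3 (positions 33–50).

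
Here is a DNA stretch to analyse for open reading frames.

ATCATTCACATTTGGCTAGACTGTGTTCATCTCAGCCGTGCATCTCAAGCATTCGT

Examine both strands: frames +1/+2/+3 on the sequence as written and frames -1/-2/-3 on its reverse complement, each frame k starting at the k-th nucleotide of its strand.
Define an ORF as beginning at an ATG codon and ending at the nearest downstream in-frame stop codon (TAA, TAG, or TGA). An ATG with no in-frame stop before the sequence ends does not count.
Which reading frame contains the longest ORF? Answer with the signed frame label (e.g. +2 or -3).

-2

Reverse complement (5'→3'): ACGAATGCTTGAGATGCACGGCTGAGATGAACACAGTCTAGCCAAATGTGAATGAT
Frame +1: ATC ATT CAC ATT TGG CTA GAC TGT GTT CAT CTC AGC CGT GCA TCT CAA GCA TTC — no ATG→stop ORF.
Frame +2: TCA TTC ACA TTT GGC TAG ACT GTG TTC ATC TCA GCC GTG CAT CTC AAG CAT TCG — no ATG→stop ORF.
Frame +3: CAT TCA CAT TTG GCT AGA CTG TGT TCA TCT CAG CCG TGC ATC TCA AGC ATT CGT — no ATG→stop ORF.
Frame -1: ACG AAT GCT TGA GAT GCA CGG CTG AGA TGA ACA CAG TCT AGC CAA ATG TGA ATG — ATG at 46, stop TGA at 49 → 6 nt.
Frame -2: CGA ATG CTT GAG ATG CAC GGC TGA GAT GAA CAC AGT CTA GCC AAA TGT GAA TGA — ATG at 5, stop TGA at 23 → 21 nt; ATG at 14, stop TGA at 23 → 12 nt.
Frame -3: GAA TGC TTG AGA TGC ACG GCT GAG ATG AAC ACA GTC TAG CCA AAT GTG AAT GAT — ATG at 27, stop TAG at 39 → 15 nt.
Longest ORF is 21 nt in frame -2 (positions 5–25).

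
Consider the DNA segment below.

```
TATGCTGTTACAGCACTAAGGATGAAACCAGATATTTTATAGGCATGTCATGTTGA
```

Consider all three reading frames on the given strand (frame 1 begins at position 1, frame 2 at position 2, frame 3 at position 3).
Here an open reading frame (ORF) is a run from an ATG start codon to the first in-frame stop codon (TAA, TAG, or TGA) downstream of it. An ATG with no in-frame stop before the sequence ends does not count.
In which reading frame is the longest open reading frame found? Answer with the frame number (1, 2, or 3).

1

Frame 1: TAT GCT GTT ACA GCA CTA AGG ATG AAA CCA GAT ATT TTA TAG GCA TGT CAT GTT — ATG at 22, stop TAG at 40 → 21 nt.
Frame 2: ATG CTG TTA CAG CAC TAA GGA TGA AAC CAG ATA TTT TAT AGG CAT GTC ATG TTG — ATG at 2, stop TAA at 17 → 18 nt.
Frame 3: TGC TGT TAC AGC ACT AAG GAT GAA ACC AGA TAT TTT ATA GGC ATG TCA TGT TGA — ATG at 45, stop TGA at 54 → 12 nt.
Longest ORF is 21 nt in frame 1 (positions 22–42).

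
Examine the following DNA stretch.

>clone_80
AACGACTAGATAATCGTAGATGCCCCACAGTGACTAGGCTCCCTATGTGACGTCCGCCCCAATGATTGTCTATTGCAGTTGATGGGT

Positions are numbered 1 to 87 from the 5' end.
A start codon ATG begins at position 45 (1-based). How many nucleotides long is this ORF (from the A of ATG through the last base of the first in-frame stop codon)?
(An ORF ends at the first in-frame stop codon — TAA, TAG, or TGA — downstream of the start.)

6

Codons from position 45: ATG (45–47), TGA (48–50).
TGA is the first in-frame stop; ORF spans 45–50, 6 nucleotides.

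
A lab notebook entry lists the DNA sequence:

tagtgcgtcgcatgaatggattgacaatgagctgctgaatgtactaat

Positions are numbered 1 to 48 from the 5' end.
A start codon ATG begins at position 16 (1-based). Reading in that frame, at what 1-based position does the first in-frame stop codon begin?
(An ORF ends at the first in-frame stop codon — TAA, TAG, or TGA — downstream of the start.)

Codons from position 16: ATG (16–18), GAT (19–21), TGA (22–24).
TGA is a stop codon; it begins at position 22.

22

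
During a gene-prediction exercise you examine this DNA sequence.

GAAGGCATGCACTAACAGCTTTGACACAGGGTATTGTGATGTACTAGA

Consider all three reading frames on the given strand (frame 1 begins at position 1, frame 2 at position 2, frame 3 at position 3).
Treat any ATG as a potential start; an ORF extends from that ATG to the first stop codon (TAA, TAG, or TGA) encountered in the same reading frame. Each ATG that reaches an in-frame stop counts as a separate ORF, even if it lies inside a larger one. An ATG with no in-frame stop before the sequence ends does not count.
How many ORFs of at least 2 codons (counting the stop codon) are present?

Frame 1: GAA GGC ATG CAC TAA CAG CTT TGA CAC AGG GTA TTG TGA TGT ACT AGA — ATG at 7, stop TAA at 13 → 9 nt.
Frame 2: AAG GCA TGC ACT AAC AGC TTT GAC ACA GGG TAT TGT GAT GTA CTA — no ATG→stop ORF.
Frame 3: AGG CAT GCA CTA ACA GCT TTG ACA CAG GGT ATT GTG ATG TAC TAG — ATG at 39, stop TAG at 45 → 9 nt.
ORFs ≥ 2 codons: frame 1 7–15 (3 codons), frame 3 39–47 (3 codons). Count = 2.

2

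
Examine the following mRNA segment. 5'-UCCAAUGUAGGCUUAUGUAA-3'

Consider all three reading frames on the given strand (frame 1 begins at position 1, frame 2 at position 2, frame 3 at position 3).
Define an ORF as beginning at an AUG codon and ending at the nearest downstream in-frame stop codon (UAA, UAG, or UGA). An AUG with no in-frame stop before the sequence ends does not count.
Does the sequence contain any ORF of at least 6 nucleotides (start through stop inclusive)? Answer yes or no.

yes

Frame 1: UCC AAU GUA GGC UUA UGU — no AUG→stop ORF.
Frame 2: CCA AUG UAG GCU UAU GUA — AUG at 5, stop UAG at 8 → 6 nt.
Frame 3: CAA UGU AGG CUU AUG UAA — AUG at 15, stop UAA at 18 → 6 nt.
Frame 2 has an ORF of 6 nucleotides (positions 5–10) ≥ 6, so yes.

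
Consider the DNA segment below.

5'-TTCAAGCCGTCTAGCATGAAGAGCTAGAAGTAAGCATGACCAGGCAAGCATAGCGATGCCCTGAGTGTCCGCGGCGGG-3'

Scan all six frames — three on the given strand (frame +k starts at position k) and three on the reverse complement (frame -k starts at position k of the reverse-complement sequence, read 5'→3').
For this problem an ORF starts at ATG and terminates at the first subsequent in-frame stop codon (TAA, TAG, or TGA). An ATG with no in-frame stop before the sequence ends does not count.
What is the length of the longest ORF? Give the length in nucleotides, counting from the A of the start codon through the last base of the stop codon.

27

Reverse complement (5'→3'): CCCGCCGCGGACACTCAGGGCATCGCTATGCTTGCCTGGTCATGCTTACTTCTAGCTCTTCATGCTAGACGGCTTGAA
Frame +1: TTC AAG CCG TCT AGC ATG AAG AGC TAG AAG TAA GCA TGA CCA GGC AAG CAT AGC GAT GCC CTG AGT GTC CGC GGC GGG — ATG at 16, stop TAG at 25 → 12 nt.
Frame +2: TCA AGC CGT CTA GCA TGA AGA GCT AGA AGT AAG CAT GAC CAG GCA AGC ATA GCG ATG CCC TGA GTG TCC GCG GCG — ATG at 56, stop TGA at 62 → 9 nt.
Frame +3: CAA GCC GTC TAG CAT GAA GAG CTA GAA GTA AGC ATG ACC AGG CAA GCA TAG CGA TGC CCT GAG TGT CCG CGG CGG — ATG at 36, stop TAG at 51 → 18 nt.
Frame -1: CCC GCC GCG GAC ACT CAG GGC ATC GCT ATG CTT GCC TGG TCA TGC TTA CTT CTA GCT CTT CAT GCT AGA CGG CTT GAA — no ATG→stop ORF.
Frame -2: CCG CCG CGG ACA CTC AGG GCA TCG CTA TGC TTG CCT GGT CAT GCT TAC TTC TAG CTC TTC ATG CTA GAC GGC TTG — no ATG→stop ORF.
Frame -3: CGC CGC GGA CAC TCA GGG CAT CGC TAT GCT TGC CTG GTC ATG CTT ACT TCT AGC TCT TCA TGC TAG ACG GCT TGA — ATG at 42, stop TAG at 66 → 27 nt.
Longest: frame -3, positions 42–68, 27 nt = 9 codons = 8 aa. → 27 nucleotides.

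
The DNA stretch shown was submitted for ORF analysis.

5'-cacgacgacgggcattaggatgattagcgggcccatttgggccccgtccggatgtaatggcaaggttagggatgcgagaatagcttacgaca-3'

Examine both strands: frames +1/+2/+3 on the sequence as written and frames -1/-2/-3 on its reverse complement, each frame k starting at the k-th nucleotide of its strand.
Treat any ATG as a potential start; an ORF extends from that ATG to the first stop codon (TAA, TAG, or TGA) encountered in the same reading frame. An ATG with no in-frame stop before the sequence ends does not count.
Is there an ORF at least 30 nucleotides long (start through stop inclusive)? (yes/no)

Reverse complement (5'→3'): TGTCGTAAGCTATTCTCGCATCCCTAACCTTGCCATTACATCCGGACGGGGCCCAAATGGGCCCGCTAATCATCCTAATGCCCGTCGTCGTG
Frame +1: CAC GAC GAC GGG CAT TAG GAT GAT TAG CGG GCC CAT TTG GGC CCC GTC CGG ATG TAA TGG CAA GGT TAG GGA TGC GAG AAT AGC TTA CGA — ATG at 52, stop TAA at 55 → 6 nt.
Frame +2: ACG ACG ACG GGC ATT AGG ATG ATT AGC GGG CCC ATT TGG GCC CCG TCC GGA TGT AAT GGC AAG GTT AGG GAT GCG AGA ATA GCT TAC GAC — no ATG→stop ORF.
Frame +3: CGA CGA CGG GCA TTA GGA TGA TTA GCG GGC CCA TTT GGG CCC CGT CCG GAT GTA ATG GCA AGG TTA GGG ATG CGA GAA TAG CTT ACG ACA — ATG at 57, stop TAG at 81 → 27 nt; ATG at 72, stop TAG at 81 → 12 nt.
Frame -1: TGT CGT AAG CTA TTC TCG CAT CCC TAA CCT TGC CAT TAC ATC CGG ACG GGG CCC AAA TGG GCC CGC TAA TCA TCC TAA TGC CCG TCG TCG — no ATG→stop ORF.
Frame -2: GTC GTA AGC TAT TCT CGC ATC CCT AAC CTT GCC ATT ACA TCC GGA CGG GGC CCA AAT GGG CCC GCT AAT CAT CCT AAT GCC CGT CGT CGT — no ATG→stop ORF.
Frame -3: TCG TAA GCT ATT CTC GCA TCC CTA ACC TTG CCA TTA CAT CCG GAC GGG GCC CAA ATG GGC CCG CTA ATC ATC CTA ATG CCC GTC GTC GTG — no ATG→stop ORF.
Largest ORF found is 27 nucleotides < 30, so no.

no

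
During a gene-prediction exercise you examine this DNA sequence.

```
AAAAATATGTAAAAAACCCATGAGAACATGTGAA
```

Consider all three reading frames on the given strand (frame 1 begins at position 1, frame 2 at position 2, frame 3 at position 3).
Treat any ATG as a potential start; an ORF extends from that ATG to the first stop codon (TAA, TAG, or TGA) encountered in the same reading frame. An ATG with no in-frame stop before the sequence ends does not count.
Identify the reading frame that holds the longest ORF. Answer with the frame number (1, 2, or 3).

Frame 1: AAA AAT ATG TAA AAA ACC CAT GAG AAC ATG TGA — ATG at 7, stop TAA at 10 → 6 nt; ATG at 28, stop TGA at 31 → 6 nt.
Frame 2: AAA ATA TGT AAA AAA CCC ATG AGA ACA TGT GAA — no ATG→stop ORF.
Frame 3: AAA TAT GTA AAA AAC CCA TGA GAA CAT GTG — no ATG→stop ORF.
Longest ORF is 6 nt in frame 1 (positions 7–12).

1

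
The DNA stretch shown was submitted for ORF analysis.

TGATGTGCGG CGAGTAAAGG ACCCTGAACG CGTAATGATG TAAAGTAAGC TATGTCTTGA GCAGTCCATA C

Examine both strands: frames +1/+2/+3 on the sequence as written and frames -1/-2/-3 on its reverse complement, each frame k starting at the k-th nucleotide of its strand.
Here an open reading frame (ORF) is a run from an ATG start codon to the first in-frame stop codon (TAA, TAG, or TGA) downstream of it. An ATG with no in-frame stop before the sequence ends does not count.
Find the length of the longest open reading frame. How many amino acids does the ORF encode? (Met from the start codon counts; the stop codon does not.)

4

Reverse complement (5'→3'): GTATGGACTGCTCAAGACATAGCTTACTTTACATCATTACGCGTTCAGGGTCCTTTACTCGCCGCACATCA
Frame +1: TGA TGT GCG GCG AGT AAA GGA CCC TGA ACG CGT AAT GAT GTA AAG TAA GCT ATG TCT TGA GCA GTC CAT — ATG at 52, stop TGA at 58 → 9 nt.
Frame +2: GAT GTG CGG CGA GTA AAG GAC CCT GAA CGC GTA ATG ATG TAA AGT AAG CTA TGT CTT GAG CAG TCC ATA — ATG at 35, stop TAA at 41 → 9 nt; ATG at 38, stop TAA at 41 → 6 nt.
Frame +3: ATG TGC GGC GAG TAA AGG ACC CTG AAC GCG TAA TGA TGT AAA GTA AGC TAT GTC TTG AGC AGT CCA TAC — ATG at 3, stop TAA at 15 → 15 nt.
Frame -1: GTA TGG ACT GCT CAA GAC ATA GCT TAC TTT ACA TCA TTA CGC GTT CAG GGT CCT TTA CTC GCC GCA CAT — no ATG→stop ORF.
Frame -2: TAT GGA CTG CTC AAG ACA TAG CTT ACT TTA CAT CAT TAC GCG TTC AGG GTC CTT TAC TCG CCG CAC ATC — no ATG→stop ORF.
Frame -3: ATG GAC TGC TCA AGA CAT AGC TTA CTT TAC ATC ATT ACG CGT TCA GGG TCC TTT ACT CGC CGC ACA TCA — no ATG→stop ORF.
Longest: frame +3, positions 3–17, 15 nt = 5 codons = 4 aa. → 4 amino acids.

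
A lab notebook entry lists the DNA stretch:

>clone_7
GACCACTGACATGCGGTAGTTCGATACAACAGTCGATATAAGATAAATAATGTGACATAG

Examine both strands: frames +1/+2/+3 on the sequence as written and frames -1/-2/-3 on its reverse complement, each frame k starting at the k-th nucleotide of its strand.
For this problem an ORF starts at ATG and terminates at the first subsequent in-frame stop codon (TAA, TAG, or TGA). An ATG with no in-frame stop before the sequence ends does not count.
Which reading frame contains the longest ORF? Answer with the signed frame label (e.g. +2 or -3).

Reverse complement (5'→3'): CTATGTCACATTATTTATCTTATATCGACTGTTGTATCGAACTACCGCATGTCAGTGGTC
Frame +1: GAC CAC TGA CAT GCG GTA GTT CGA TAC AAC AGT CGA TAT AAG ATA AAT AAT GTG ACA TAG — no ATG→stop ORF.
Frame +2: ACC ACT GAC ATG CGG TAG TTC GAT ACA ACA GTC GAT ATA AGA TAA ATA ATG TGA CAT — ATG at 11, stop TAG at 17 → 9 nt; ATG at 50, stop TGA at 53 → 6 nt.
Frame +3: CCA CTG ACA TGC GGT AGT TCG ATA CAA CAG TCG ATA TAA GAT AAA TAA TGT GAC ATA — no ATG→stop ORF.
Frame -1: CTA TGT CAC ATT ATT TAT CTT ATA TCG ACT GTT GTA TCG AAC TAC CGC ATG TCA GTG GTC — no ATG→stop ORF.
Frame -2: TAT GTC ACA TTA TTT ATC TTA TAT CGA CTG TTG TAT CGA ACT ACC GCA TGT CAG TGG — no ATG→stop ORF.
Frame -3: ATG TCA CAT TAT TTA TCT TAT ATC GAC TGT TGT ATC GAA CTA CCG CAT GTC AGT GGT — no ATG→stop ORF.
Longest ORF is 9 nt in frame +2 (positions 11–19).

+2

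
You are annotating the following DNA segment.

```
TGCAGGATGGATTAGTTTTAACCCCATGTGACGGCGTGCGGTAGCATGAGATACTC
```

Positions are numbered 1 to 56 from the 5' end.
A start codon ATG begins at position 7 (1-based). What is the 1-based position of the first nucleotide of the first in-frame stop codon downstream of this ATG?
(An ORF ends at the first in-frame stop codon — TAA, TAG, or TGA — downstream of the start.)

13

Codons from position 7: ATG (7–9), GAT (10–12), TAG (13–15).
TAG is a stop codon; it begins at position 13.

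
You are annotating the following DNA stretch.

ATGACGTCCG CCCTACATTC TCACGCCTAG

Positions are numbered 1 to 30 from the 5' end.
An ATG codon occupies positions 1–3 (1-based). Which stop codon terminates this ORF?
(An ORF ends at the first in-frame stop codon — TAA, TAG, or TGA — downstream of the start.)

TAG

Codons from position 1: ATG (1–3), ACG (4–6), TCC (7–9), GCC (10–12), CTA (13–15), CAT (16–18), TCT (19–21), CAC (22–24), GCC (25–27), TAG (28–30).
The first in-frame stop codon is TAG.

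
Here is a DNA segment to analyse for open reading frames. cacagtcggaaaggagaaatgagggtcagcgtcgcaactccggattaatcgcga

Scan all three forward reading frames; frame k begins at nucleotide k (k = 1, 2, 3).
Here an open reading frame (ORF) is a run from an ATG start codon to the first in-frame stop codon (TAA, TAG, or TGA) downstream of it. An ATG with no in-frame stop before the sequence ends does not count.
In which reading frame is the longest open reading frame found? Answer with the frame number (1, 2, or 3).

Frame 1: CAC AGT CGG AAA GGA GAA ATG AGG GTC AGC GTC GCA ACT CCG GAT TAA TCG CGA — ATG at 19, stop TAA at 46 → 30 nt.
Frame 2: ACA GTC GGA AAG GAG AAA TGA GGG TCA GCG TCG CAA CTC CGG ATT AAT CGC — no ATG→stop ORF.
Frame 3: CAG TCG GAA AGG AGA AAT GAG GGT CAG CGT CGC AAC TCC GGA TTA ATC GCG — no ATG→stop ORF.
Longest ORF is 30 nt in frame 1 (positions 19–48).

1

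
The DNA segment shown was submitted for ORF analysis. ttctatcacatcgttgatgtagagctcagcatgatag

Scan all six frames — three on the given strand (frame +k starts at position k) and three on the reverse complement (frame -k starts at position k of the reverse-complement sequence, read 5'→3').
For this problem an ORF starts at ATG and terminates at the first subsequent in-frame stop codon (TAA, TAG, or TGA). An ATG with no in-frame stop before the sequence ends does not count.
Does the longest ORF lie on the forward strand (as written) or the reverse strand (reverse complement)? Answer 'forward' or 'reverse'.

Reverse complement (5'→3'): CTATCATGCTGAGCTCTACATCAACGATGTGATAGAA
Frame +1: TTC TAT CAC ATC GTT GAT GTA GAG CTC AGC ATG ATA — no ATG→stop ORF.
Frame +2: TCT ATC ACA TCG TTG ATG TAG AGC TCA GCA TGA TAG — ATG at 17, stop TAG at 20 → 6 nt.
Frame +3: CTA TCA CAT CGT TGA TGT AGA GCT CAG CAT GAT — no ATG→stop ORF.
Frame -1: CTA TCA TGC TGA GCT CTA CAT CAA CGA TGT GAT AGA — no ATG→stop ORF.
Frame -2: TAT CAT GCT GAG CTC TAC ATC AAC GAT GTG ATA GAA — no ATG→stop ORF.
Frame -3: ATC ATG CTG AGC TCT ACA TCA ACG ATG TGA TAG — ATG at 6, stop TGA at 30 → 27 nt; ATG at 27, stop TGA at 30 → 6 nt.
Forward-strand max 6 nt; reverse-strand max 27 nt. The reverse strand has the longer ORF.

reverse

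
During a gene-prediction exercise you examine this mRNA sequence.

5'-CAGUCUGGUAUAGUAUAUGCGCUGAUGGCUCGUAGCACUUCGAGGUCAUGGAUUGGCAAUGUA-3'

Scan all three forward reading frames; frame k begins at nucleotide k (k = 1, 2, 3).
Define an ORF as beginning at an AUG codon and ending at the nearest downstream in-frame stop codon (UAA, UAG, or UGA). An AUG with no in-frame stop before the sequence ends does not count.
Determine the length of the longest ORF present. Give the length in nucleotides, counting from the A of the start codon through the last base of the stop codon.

9

Frame 1: CAG UCU GGU AUA GUA UAU GCG CUG AUG GCU CGU AGC ACU UCG AGG UCA UGG AUU GGC AAU GUA — no AUG→stop ORF.
Frame 2: AGU CUG GUA UAG UAU AUG CGC UGA UGG CUC GUA GCA CUU CGA GGU CAU GGA UUG GCA AUG — AUG at 17, stop UGA at 23 → 9 nt.
Frame 3: GUC UGG UAU AGU AUA UGC GCU GAU GGC UCG UAG CAC UUC GAG GUC AUG GAU UGG CAA UGU — no AUG→stop ORF.
Longest: frame 2, positions 17–25, 9 nt = 3 codons = 2 aa. → 9 nucleotides.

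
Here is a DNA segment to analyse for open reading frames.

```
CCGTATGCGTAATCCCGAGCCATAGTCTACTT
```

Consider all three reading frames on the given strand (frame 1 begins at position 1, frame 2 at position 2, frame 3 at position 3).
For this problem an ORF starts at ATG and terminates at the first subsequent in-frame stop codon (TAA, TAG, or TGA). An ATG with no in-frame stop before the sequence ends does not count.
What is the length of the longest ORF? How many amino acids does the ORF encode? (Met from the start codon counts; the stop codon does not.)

6

Frame 1: CCG TAT GCG TAA TCC CGA GCC ATA GTC TAC — no ATG→stop ORF.
Frame 2: CGT ATG CGT AAT CCC GAG CCA TAG TCT ACT — ATG at 5, stop TAG at 23 → 21 nt.
Frame 3: GTA TGC GTA ATC CCG AGC CAT AGT CTA CTT — no ATG→stop ORF.
Longest: frame 2, positions 5–25, 21 nt = 7 codons = 6 aa. → 6 amino acids.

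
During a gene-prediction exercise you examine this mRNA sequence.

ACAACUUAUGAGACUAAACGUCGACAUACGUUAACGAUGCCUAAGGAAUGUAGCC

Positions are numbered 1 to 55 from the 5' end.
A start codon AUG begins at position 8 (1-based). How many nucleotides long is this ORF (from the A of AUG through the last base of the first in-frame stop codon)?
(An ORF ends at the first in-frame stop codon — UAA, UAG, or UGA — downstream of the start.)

27

Codons from position 8: AUG (8–10), AGA (11–13), CUA (14–16), AAC (17–19), GUC (20–22), GAC (23–25), AUA (26–28), CGU (29–31), UAA (32–34).
UAA is the first in-frame stop; ORF spans 8–34, 27 nucleotides.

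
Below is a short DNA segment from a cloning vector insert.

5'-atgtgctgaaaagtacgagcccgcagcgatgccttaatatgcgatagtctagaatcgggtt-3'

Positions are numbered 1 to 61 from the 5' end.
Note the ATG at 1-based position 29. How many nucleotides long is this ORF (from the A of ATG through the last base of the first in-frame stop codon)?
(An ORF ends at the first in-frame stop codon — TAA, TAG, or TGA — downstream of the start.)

9

Codons from position 29: ATG (29–31), CCT (32–34), TAA (35–37).
TAA is the first in-frame stop; ORF spans 29–37, 9 nucleotides.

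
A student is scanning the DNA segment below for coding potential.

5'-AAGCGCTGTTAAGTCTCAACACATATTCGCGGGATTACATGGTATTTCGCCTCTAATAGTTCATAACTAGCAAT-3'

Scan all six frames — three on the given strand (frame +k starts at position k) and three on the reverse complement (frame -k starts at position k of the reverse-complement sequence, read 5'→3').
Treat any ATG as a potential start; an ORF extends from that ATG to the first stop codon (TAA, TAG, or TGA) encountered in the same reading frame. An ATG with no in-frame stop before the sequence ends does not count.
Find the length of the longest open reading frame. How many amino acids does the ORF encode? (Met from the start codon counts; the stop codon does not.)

5

Reverse complement (5'→3'): ATTGCTAGTTATGAACTATTAGAGGCGAAATACCATGTAATCCCGCGAATATGTGTTGAGACTTAACAGCGCTT
Frame +1: AAG CGC TGT TAA GTC TCA ACA CAT ATT CGC GGG ATT ACA TGG TAT TTC GCC TCT AAT AGT TCA TAA CTA GCA — no ATG→stop ORF.
Frame +2: AGC GCT GTT AAG TCT CAA CAC ATA TTC GCG GGA TTA CAT GGT ATT TCG CCT CTA ATA GTT CAT AAC TAG CAA — no ATG→stop ORF.
Frame +3: GCG CTG TTA AGT CTC AAC ACA TAT TCG CGG GAT TAC ATG GTA TTT CGC CTC TAA TAG TTC ATA ACT AGC AAT — ATG at 39, stop TAA at 54 → 18 nt.
Frame -1: ATT GCT AGT TAT GAA CTA TTA GAG GCG AAA TAC CAT GTA ATC CCG CGA ATA TGT GTT GAG ACT TAA CAG CGC — no ATG→stop ORF.
Frame -2: TTG CTA GTT ATG AAC TAT TAG AGG CGA AAT ACC ATG TAA TCC CGC GAA TAT GTG TTG AGA CTT AAC AGC GCT — ATG at 11, stop TAG at 20 → 12 nt; ATG at 35, stop TAA at 38 → 6 nt.
Frame -3: TGC TAG TTA TGA ACT ATT AGA GGC GAA ATA CCA TGT AAT CCC GCG AAT ATG TGT TGA GAC TTA ACA GCG CTT — ATG at 51, stop TGA at 57 → 9 nt.
Longest: frame +3, positions 39–56, 18 nt = 6 codons = 5 aa. → 5 amino acids.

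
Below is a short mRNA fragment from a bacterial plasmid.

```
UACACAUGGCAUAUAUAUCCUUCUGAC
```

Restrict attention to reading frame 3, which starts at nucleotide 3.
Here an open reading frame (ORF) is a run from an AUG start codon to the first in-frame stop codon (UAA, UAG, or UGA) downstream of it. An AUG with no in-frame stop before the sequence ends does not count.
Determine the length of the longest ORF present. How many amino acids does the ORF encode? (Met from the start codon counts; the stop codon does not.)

Frame 3: CAC AUG GCA UAU AUA UCC UUC UGA — AUG at 6, stop UGA at 24 → 21 nt.
Longest: frame 3, positions 6–26, 21 nt = 7 codons = 6 aa. → 6 amino acids.

6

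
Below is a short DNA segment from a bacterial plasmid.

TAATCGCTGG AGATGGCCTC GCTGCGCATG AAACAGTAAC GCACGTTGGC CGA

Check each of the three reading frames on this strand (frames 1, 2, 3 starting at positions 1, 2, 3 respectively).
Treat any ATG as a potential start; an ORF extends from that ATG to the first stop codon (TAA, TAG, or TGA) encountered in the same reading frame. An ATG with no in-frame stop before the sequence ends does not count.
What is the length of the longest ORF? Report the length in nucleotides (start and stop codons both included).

27

Frame 1: TAA TCG CTG GAG ATG GCC TCG CTG CGC ATG AAA CAG TAA CGC ACG TTG GCC — ATG at 13, stop TAA at 37 → 27 nt; ATG at 28, stop TAA at 37 → 12 nt.
Frame 2: AAT CGC TGG AGA TGG CCT CGC TGC GCA TGA AAC AGT AAC GCA CGT TGG CCG — no ATG→stop ORF.
Frame 3: ATC GCT GGA GAT GGC CTC GCT GCG CAT GAA ACA GTA ACG CAC GTT GGC CGA — no ATG→stop ORF.
Longest: frame 1, positions 13–39, 27 nt = 9 codons = 8 aa. → 27 nucleotides.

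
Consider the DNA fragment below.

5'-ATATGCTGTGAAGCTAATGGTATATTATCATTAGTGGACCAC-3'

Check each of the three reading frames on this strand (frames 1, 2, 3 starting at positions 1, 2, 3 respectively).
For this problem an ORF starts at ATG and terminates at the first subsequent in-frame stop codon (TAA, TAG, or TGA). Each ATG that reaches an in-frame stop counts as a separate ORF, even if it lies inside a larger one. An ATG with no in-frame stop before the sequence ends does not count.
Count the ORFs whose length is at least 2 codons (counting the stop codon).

2

Frame 1: ATA TGC TGT GAA GCT AAT GGT ATA TTA TCA TTA GTG GAC CAC — no ATG→stop ORF.
Frame 2: TAT GCT GTG AAG CTA ATG GTA TAT TAT CAT TAG TGG ACC — ATG at 17, stop TAG at 32 → 18 nt.
Frame 3: ATG CTG TGA AGC TAA TGG TAT ATT ATC ATT AGT GGA CCA — ATG at 3, stop TGA at 9 → 9 nt.
ORFs ≥ 2 codons: frame 2 17–34 (6 codons), frame 3 3–11 (3 codons). Count = 2.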